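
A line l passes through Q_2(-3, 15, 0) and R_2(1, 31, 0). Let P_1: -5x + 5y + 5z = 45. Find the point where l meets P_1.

A direction vector for l is R_2 − Q_2 = (4, 16, 0).
Substitute r = (-3, 15, 0) + t(4, 16, 0) into the plane: 90 + 60t = 45, so t = -3/4.
Intersection: (-3, 15, 0) + (-3/4)·(4, 16, 0) = (-6, 3, 0).

(-6, 3, 0)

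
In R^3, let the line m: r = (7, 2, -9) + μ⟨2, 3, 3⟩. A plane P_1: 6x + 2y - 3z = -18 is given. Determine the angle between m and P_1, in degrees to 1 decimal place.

15.9

sin θ = |n·v| / (|n||v|) = |9| / (√49 · √22) = 0.27412.
θ ≈ 15.9°.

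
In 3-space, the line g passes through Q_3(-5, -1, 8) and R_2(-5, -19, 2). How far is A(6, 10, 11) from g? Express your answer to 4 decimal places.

11.0182

A direction vector for g is R_2 − Q_3 = (0, -18, -6).
Taking (-5, -1, 8) on g with direction v = (0, -18, -6): w = A − (-5, -1, 8) = (11, 11, 3), and w × v = (-12, 66, -198).
Distance = |w × v| / |v| = √43704 / √360 ≈ 11.0182.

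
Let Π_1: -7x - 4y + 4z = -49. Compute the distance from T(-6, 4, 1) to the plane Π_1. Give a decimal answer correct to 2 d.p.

n·T − d = (-7)·(-6) + (-4)·(4) + (4)·(1) − (-49) = 79; |n| = √81.
Distance = |79| / √81 = 79/√81 ≈ 8.78.

8.78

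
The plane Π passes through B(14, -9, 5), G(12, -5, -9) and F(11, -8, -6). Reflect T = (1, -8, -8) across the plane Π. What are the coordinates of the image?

(13, -16, -12)

BG = (-2, 4, -14), BF = (-3, 1, -11); a normal to Π is BG × BF = (-30, 20, 10).
Using B: Π has equation -30x + 20y + 10z = -550.
λ = (n·T − d)/|n|² = (-270 − (-550))/1400 = 1/5.
Reflection = T − 2λn = (1, -8, -8) − (2/5)·(-30, 20, 10) = (13, -16, -12).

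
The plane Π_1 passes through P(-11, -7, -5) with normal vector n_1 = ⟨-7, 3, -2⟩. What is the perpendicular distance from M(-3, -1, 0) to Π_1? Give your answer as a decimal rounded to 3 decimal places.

Π_1: n_1·r = n_1·P gives -7x + 3y - 2z = 66.
n·M − d = (-7)·(-3) + (3)·(-1) + (-2)·(0) − 66 = -48; |n| = √62.
Distance = |-48| / √62 = 48/√62 ≈ 6.096.

6.096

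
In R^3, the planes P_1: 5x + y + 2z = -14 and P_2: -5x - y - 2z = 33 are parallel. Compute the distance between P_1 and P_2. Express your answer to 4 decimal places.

Rescale P_2 by 1/(-1): 5x + y + 2z = -33. Then distance = |-14 − (-33)| / √30 ≈ 3.4689.

3.4689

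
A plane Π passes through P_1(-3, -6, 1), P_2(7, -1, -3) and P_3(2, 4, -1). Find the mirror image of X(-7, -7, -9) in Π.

P_1P_2 = (10, 5, -4), P_1P_3 = (5, 10, -2); a normal to Π is P_1P_2 × P_1P_3 = (30, 0, 75).
Using P_1: Π has equation 30x + 75z = -15.
λ = (n·X − d)/|n|² = (-885 − (-15))/6525 = -2/15.
Reflection = X − 2λn = (-7, -7, -9) − (-4/15)·(30, 0, 75) = (1, -7, 11).

(1, -7, 11)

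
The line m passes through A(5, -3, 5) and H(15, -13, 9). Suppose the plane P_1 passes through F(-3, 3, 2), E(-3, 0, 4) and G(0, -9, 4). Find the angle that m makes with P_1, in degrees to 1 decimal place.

30.4

A direction vector for m is H − A = (10, -10, 4).
FE = (0, -3, 2), FG = (3, -12, 2); a normal to P_1 is FE × FG = (18, 6, 9).
Using F: P_1 has equation 18x + 6y + 9z = -18.
sin θ = |n·v| / (|n||v|) = |156| / (√441 · √216) = 0.50545.
θ ≈ 30.4°.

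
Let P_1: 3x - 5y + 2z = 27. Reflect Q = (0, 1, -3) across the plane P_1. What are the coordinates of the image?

λ = (n·Q − d)/|n|² = (-11 − 27)/38 = -1.
Reflection = Q − 2λn = (0, 1, -3) − (-2)·(3, -5, 2) = (6, -9, 1).

(6, -9, 1)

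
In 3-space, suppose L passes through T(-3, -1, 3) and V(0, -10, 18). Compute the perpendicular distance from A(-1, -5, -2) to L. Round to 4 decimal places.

6.4454

A direction vector for L is V − T = (3, -9, 15).
Taking (-3, -1, 3) on L with direction v = (3, -9, 15): w = A − (-3, -1, 3) = (2, -4, -5), and w × v = (-105, -45, -6).
Distance = |w × v| / |v| = √13086 / √315 ≈ 6.4454.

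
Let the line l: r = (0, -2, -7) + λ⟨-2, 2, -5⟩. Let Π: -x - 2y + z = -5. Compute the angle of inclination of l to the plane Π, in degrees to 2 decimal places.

sin θ = |n·v| / (|n||v|) = |-7| / (√6 · √33) = 0.49747.
θ ≈ 29.83°.

29.83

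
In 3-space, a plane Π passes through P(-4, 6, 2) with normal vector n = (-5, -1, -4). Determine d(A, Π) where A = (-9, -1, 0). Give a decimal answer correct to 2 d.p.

6.17

Π: n·r = n·P gives -5x - y - 4z = 6.
n·A − d = (-5)·(-9) + (-1)·(-1) + (-4)·(0) − 6 = 40; |n| = √42.
Distance = |40| / √42 = 40/√42 ≈ 6.17.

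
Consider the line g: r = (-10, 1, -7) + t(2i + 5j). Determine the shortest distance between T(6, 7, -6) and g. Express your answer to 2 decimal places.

12.67

Taking (-10, 1, -7) on g with direction v = (2, 5, 0): w = T − (-10, 1, -7) = (16, 6, 1), and w × v = (-5, 2, 68).
Distance = |w × v| / |v| = √4653 / √29 ≈ 12.67.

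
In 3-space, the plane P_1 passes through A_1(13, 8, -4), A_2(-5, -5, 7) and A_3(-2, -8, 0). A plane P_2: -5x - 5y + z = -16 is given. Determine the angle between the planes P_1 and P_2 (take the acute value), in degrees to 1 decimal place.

A_1A_2 = (-18, -13, 11), A_1A_3 = (-15, -16, 4); a normal to P_1 is A_1A_2 × A_1A_3 = (124, -93, 93).
Using A_1: P_1 has equation 124x - 93y + 93z = 496.
cos θ = |n₁·n₂| / (|n₁||n₂|) = |-62| / (√32674 · √51).
θ = arccos(0.04803) ≈ 87.2°.

87.2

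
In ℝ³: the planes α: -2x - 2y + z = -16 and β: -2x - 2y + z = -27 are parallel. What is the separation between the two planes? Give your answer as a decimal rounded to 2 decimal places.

3.67

Same normal n = (-2, -2, 1) with |n| = √9; distance = |-16 − (-27)| / |n| = 11/√9 ≈ 3.67.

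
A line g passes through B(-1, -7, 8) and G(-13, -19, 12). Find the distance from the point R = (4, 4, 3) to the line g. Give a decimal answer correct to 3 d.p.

A direction vector for g is G − B = (-12, -12, 4).
Taking (-1, -7, 8) on g with direction v = (-12, -12, 4): w = R − (-1, -7, 8) = (5, 11, -5), and w × v = (-16, 40, 72).
Distance = |w × v| / |v| = √7040 / √304 ≈ 4.812.

4.812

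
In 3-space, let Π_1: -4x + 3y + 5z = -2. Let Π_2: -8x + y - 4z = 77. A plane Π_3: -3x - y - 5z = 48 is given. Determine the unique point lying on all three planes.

Solving the 3×3 linear system -4x + 3y + 5z = -2, -8x + y - 4z = 77, -3x - y - 5z = 48 (e.g. by elimination or Cramer's rule, determinant = 7) gives (-4, 9, -9).

(-4, 9, -9)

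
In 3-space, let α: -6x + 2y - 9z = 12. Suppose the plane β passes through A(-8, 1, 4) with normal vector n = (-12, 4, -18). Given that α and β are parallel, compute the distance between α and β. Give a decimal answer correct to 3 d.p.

0.182

β: n·r = n·A gives -12x + 4y - 18z = 28.
Rescale β by 1/2: -6x + 2y - 9z = 14. Then distance = |12 − 14| / √121 ≈ 0.182.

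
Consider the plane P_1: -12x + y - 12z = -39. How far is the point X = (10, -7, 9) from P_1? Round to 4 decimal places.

n·X − d = (-12)·(10) + (1)·(-7) + (-12)·(9) − (-39) = -196; |n| = √289.
Distance = |-196| / √289 = 196/√289 ≈ 11.5294.

11.5294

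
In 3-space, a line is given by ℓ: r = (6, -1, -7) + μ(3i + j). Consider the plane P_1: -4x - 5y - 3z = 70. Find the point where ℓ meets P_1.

Substitute r = (6, -1, -7) + t(3, 1, 0) into the plane: 2 + (-17)t = 70, so t = -4.
Intersection: (6, -1, -7) + (-4)·(3, 1, 0) = (-6, -5, -7).

(-6, -5, -7)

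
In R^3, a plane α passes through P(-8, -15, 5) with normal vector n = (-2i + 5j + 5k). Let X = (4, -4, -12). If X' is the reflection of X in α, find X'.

α: n·r = n·P gives -2x + 5y + 5z = -34.
λ = (n·X − d)/|n|² = (-88 − (-34))/54 = -1.
Reflection = X − 2λn = (4, -4, -12) − (-2)·(-2, 5, 5) = (0, 6, -2).

(0, 6, -2)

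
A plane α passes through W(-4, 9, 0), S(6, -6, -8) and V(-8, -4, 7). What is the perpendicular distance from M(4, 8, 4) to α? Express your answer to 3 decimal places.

WS = (10, -15, -8), WV = (-4, -13, 7); a normal to α is WS × WV = (-209, -38, -190).
Using W: α has equation -209x - 38y - 190z = 494.
n·M − d = (-209)·(4) + (-38)·(8) + (-190)·(4) − 494 = -2394; |n| = √81225.
Distance = |-2394| / √81225 = 2394/√81225 ≈ 8.400.

8.400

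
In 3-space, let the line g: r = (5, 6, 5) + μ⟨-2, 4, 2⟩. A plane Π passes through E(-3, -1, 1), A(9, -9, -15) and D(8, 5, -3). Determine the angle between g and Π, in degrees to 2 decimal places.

EA = (12, -8, -16), ED = (11, 6, -4); a normal to Π is EA × ED = (128, -128, 160).
Using E: Π has equation 128x - 128y + 160z = -96.
sin θ = |n·v| / (|n||v|) = |-448| / (√58368 · √24) = 0.37852.
θ ≈ 22.24°.

22.24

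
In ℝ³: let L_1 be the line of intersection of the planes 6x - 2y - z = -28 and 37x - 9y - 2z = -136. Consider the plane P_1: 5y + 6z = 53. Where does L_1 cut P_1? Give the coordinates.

Direction of L_1: (6, -2, -1) × (37, -9, -2) = (-5, -25, 20).
A point on L_1: solving the two plane equations with x = -6 gives (-6, -14, 20).
Substitute r = (-6, -14, 20) + t(-5, -25, 20) into the plane: 50 + (-5)t = 53, so t = -3/5.
Intersection: (-6, -14, 20) + (-3/5)·(-5, -25, 20) = (-3, 1, 8).

(-3, 1, 8)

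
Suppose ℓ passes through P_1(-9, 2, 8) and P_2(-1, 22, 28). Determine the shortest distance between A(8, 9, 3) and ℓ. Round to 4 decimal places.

18.0872

A direction vector for ℓ is P_2 − P_1 = (8, 20, 20).
Taking (-9, 2, 8) on ℓ with direction v = (8, 20, 20): w = A − (-9, 2, 8) = (17, 7, -5), and w × v = (240, -380, 284).
Distance = |w × v| / |v| = √282656 / √864 ≈ 18.0872.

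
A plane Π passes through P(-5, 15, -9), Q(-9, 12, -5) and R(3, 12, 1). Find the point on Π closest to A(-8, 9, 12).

PQ = (-4, -3, 4), PR = (8, -3, 10); a normal to Π is PQ × PR = (-18, 72, 36).
Using P: Π has equation -18x + 72y + 36z = 846.
Foot = A − λn with λ = (n·A − d)/|n|² = (1224 − 846)/6804 = 1/18.
Foot = (-8, 9, 12) − (1/18)·(-18, 72, 36) = (-7, 5, 10).

(-7, 5, 10)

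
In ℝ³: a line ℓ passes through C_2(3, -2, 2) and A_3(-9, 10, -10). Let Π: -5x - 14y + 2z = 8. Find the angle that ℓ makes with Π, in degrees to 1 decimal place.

25.0

A direction vector for ℓ is A_3 − C_2 = (-12, 12, -12).
sin θ = |n·v| / (|n||v|) = |-132| / (√225 · √432) = 0.42339.
θ ≈ 25.0°.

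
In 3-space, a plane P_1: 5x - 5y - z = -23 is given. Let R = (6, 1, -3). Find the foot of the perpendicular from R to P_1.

(1, 6, -2)

Foot = R − λn with λ = (n·R − d)/|n|² = (28 − (-23))/51 = 1.
Foot = (6, 1, -3) − 1·(5, -5, -1) = (1, 6, -2).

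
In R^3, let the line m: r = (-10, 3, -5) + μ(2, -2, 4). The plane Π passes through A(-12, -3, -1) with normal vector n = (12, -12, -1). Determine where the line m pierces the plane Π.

Π: n·r = n·A gives 12x - 12y - z = -107.
Substitute r = (-10, 3, -5) + t(2, -2, 4) into the plane: -151 + 44t = -107, so t = 1.
Intersection: (-10, 3, -5) + 1·(2, -2, 4) = (-8, 1, -1).

(-8, 1, -1)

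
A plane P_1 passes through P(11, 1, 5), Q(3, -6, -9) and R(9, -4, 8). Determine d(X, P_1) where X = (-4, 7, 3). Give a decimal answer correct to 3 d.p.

15.048

PQ = (-8, -7, -14), PR = (-2, -5, 3); a normal to P_1 is PQ × PR = (-91, 52, 26).
Using P: P_1 has equation -91x + 52y + 26z = -819.
n·X − d = (-91)·(-4) + (52)·(7) + (26)·(3) − (-819) = 1625; |n| = √11661.
Distance = |1625| / √11661 = 1625/√11661 ≈ 15.048.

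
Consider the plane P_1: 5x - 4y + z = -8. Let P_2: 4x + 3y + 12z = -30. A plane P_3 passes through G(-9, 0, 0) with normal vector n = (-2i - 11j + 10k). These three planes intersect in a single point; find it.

(-3, -2, -1)

P_3: n·r = n·G gives -2x - 11y + 10z = 18.
Solving the 3×3 linear system 5x - 4y + z = -8, 4x + 3y + 12z = -30, -2x - 11y + 10z = 18 (e.g. by elimination or Cramer's rule, determinant = 1028) gives (-3, -2, -1).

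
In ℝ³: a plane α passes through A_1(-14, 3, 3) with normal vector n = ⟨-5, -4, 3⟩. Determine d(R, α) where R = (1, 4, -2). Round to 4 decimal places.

α: n·r = n·A_1 gives -5x - 4y + 3z = 67.
n·R − d = (-5)·(1) + (-4)·(4) + (3)·(-2) − 67 = -94; |n| = √50.
Distance = |-94| / √50 = 94/√50 ≈ 13.2936.

13.2936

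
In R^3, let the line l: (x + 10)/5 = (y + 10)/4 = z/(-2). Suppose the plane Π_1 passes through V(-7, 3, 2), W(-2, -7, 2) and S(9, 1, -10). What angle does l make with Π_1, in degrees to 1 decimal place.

23.6

l has direction (5, 4, -2) through (-10, -10, 0).
VW = (5, -10, 0), VS = (16, -2, -12); a normal to Π_1 is VW × VS = (120, 60, 150).
Using V: Π_1 has equation 120x + 60y + 150z = -360.
sin θ = |n·v| / (|n||v|) = |540| / (√40500 · √45) = 0.40000.
θ ≈ 23.6°.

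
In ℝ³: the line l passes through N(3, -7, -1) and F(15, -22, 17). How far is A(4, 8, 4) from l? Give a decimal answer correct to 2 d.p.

A direction vector for l is F − N = (12, -15, 18).
Taking (3, -7, -1) on l with direction v = (12, -15, 18): w = A − (3, -7, -1) = (1, 15, 5), and w × v = (345, 42, -195).
Distance = |w × v| / |v| = √158814 / √693 ≈ 15.14.

15.14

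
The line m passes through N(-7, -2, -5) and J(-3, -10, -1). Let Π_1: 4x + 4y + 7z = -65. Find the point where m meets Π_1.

(-5, -6, -3)

A direction vector for m is J − N = (4, -8, 4).
Substitute r = (-7, -2, -5) + t(4, -8, 4) into the plane: -71 + 12t = -65, so t = 1/2.
Intersection: (-7, -2, -5) + (1/2)·(4, -8, 4) = (-5, -6, -3).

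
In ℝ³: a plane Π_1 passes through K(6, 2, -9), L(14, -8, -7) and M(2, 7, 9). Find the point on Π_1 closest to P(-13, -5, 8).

(2, 7, 8)

KL = (8, -10, 2), KM = (-4, 5, 18); a normal to Π_1 is KL × KM = (-190, -152, 0).
Using K: Π_1 has equation -190x - 152y = -1444.
Foot = P − λn with λ = (n·P − d)/|n|² = (3230 − (-1444))/59204 = 3/38.
Foot = (-13, -5, 8) − (3/38)·(-190, -152, 0) = (2, 7, 8).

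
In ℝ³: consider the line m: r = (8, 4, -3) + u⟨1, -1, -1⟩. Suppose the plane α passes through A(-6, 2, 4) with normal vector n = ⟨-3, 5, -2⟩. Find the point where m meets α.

α: n·r = n·A gives -3x + 5y - 2z = 20.
Substitute r = (8, 4, -3) + t(1, -1, -1) into the plane: 2 + (-6)t = 20, so t = -3.
Intersection: (8, 4, -3) + (-3)·(1, -1, -1) = (5, 7, 0).

(5, 7, 0)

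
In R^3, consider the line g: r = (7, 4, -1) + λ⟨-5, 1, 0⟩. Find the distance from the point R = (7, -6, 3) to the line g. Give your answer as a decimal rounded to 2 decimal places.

10.59

Taking (7, 4, -1) on g with direction v = (-5, 1, 0): w = R − (7, 4, -1) = (0, -10, 4), and w × v = (-4, -20, -50).
Distance = |w × v| / |v| = √2916 / √26 ≈ 10.59.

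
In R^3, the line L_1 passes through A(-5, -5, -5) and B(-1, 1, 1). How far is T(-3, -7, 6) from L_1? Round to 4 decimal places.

9.2368

A direction vector for L_1 is B − A = (4, 6, 6).
Taking (-5, -5, -5) on L_1 with direction v = (4, 6, 6): w = T − (-5, -5, -5) = (2, -2, 11), and w × v = (-78, 32, 20).
Distance = |w × v| / |v| = √7508 / √88 ≈ 9.2368.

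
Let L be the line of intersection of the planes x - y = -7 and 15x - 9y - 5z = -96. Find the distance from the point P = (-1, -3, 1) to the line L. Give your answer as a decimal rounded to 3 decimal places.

Direction of L: (1, -1, 0) × (15, -9, -5) = (5, 5, 6).
A point on L: solving the two plane equations with x = -3 gives (-3, 4, 3).
Taking (-3, 4, 3) on L with direction v = (5, 5, 6): w = P − (-3, 4, 3) = (2, -7, -2), and w × v = (-32, -22, 45).
Distance = |w × v| / |v| = √3533 / √86 ≈ 6.409.

6.409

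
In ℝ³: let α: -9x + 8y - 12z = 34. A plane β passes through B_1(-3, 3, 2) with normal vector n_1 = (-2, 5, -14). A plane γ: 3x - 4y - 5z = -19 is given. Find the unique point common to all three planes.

(-6, -1, 1)

β: n_1·r = n_1·B_1 gives -2x + 5y - 14z = -7.
Solving the 3×3 linear system -9x + 8y - 12z = 34, -2x + 5y - 14z = -7, 3x - 4y - 5z = -19 (e.g. by elimination or Cramer's rule, determinant = 397) gives (-6, -1, 1).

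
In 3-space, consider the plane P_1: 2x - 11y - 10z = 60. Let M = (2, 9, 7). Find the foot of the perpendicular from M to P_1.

(4, -2, -3)

Foot = M − λn with λ = (n·M − d)/|n|² = (-165 − 60)/225 = -1.
Foot = (2, 9, 7) − (-1)·(2, -11, -10) = (4, -2, -3).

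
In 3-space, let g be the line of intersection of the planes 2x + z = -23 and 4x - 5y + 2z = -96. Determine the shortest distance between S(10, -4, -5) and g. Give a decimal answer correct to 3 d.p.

22.018

Direction of g: (2, 0, 1) × (4, -5, 2) = (5, 0, -10).
A point on g: solving the two plane equations with x = -9 gives (-9, 10, -5).
Taking (-9, 10, -5) on g with direction v = (5, 0, -10): w = S − (-9, 10, -5) = (19, -14, 0), and w × v = (140, 190, 70).
Distance = |w × v| / |v| = √60600 / √125 ≈ 22.018.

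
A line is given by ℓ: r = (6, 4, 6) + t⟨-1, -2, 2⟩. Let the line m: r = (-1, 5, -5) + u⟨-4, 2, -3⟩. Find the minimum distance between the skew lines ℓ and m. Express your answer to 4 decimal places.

5.6667

Common perpendicular direction n = (-1, -2, 2) × (-4, 2, -3) = (2, -11, -10).
With w = (-1, 5, -5) − (6, 4, 6) = (-7, 1, -11), w · n = 85.
Distance = |w · n| / |n| = |85| / √225 ≈ 5.6667.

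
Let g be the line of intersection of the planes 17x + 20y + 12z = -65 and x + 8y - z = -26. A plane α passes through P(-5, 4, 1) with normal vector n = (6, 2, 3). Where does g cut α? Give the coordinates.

Direction of g: (17, 20, 12) × (1, 8, -1) = (-116, 29, 116).
A point on g: solving the two plane equations with x = -17 gives (-17, 1, 17).
α: n·r = n·P gives 6x + 2y + 3z = -19.
Substitute r = (-17, 1, 17) + t(-116, 29, 116) into the plane: -49 + (-290)t = -19, so t = -3/29.
Intersection: (-17, 1, 17) + (-3/29)·(-116, 29, 116) = (-5, -2, 5).

(-5, -2, 5)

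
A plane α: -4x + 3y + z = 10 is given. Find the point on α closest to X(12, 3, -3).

(4, 9, -1)

Foot = X − λn with λ = (n·X − d)/|n|² = (-42 − 10)/26 = -2.
Foot = (12, 3, -3) − (-2)·(-4, 3, 1) = (4, 9, -1).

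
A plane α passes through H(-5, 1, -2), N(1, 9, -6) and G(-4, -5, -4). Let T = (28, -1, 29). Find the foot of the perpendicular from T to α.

(-2, 5, -4)

HN = (6, 8, -4), HG = (1, -6, -2); a normal to α is HN × HG = (-40, 8, -44).
Using H: α has equation -40x + 8y - 44z = 296.
Foot = T − λn with λ = (n·T − d)/|n|² = (-2404 − 296)/3600 = -3/4.
Foot = (28, -1, 29) − (-3/4)·(-40, 8, -44) = (-2, 5, -4).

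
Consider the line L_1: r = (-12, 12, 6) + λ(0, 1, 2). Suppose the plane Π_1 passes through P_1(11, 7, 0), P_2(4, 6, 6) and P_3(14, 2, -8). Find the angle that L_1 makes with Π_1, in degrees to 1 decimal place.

P_1P_2 = (-7, -1, 6), P_1P_3 = (3, -5, -8); a normal to Π_1 is P_1P_2 × P_1P_3 = (38, -38, 38).
Using P_1: Π_1 has equation 38x - 38y + 38z = 152.
sin θ = |n·v| / (|n||v|) = |38| / (√4332 · √5) = 0.25820.
θ ≈ 15.0°.

15.0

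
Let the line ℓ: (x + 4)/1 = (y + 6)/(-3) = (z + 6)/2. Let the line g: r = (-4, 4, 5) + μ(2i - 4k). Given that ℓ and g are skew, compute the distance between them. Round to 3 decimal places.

ℓ has direction (1, -3, 2) through (-4, -6, -6).
Common perpendicular direction n = (1, -3, 2) × (2, 0, -4) = (12, 8, 6).
With w = (-4, 4, 5) − (-4, -6, -6) = (0, 10, 11), w · n = 146.
Distance = |w · n| / |n| = |146| / √244 ≈ 9.347.

9.347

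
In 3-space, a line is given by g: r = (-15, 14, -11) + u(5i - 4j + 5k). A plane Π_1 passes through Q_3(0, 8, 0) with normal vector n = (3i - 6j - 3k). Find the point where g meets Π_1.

(-5, 6, -1)

Π_1: n·r = n·Q_3 gives 3x - 6y - 3z = -48.
Substitute r = (-15, 14, -11) + t(5, -4, 5) into the plane: -96 + 24t = -48, so t = 2.
Intersection: (-15, 14, -11) + 2·(5, -4, 5) = (-5, 6, -1).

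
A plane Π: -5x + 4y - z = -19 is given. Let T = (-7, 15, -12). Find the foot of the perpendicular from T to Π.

(8, 3, -9)

Foot = T − λn with λ = (n·T − d)/|n|² = (107 − (-19))/42 = 3.
Foot = (-7, 15, -12) − 3·(-5, 4, -1) = (8, 3, -9).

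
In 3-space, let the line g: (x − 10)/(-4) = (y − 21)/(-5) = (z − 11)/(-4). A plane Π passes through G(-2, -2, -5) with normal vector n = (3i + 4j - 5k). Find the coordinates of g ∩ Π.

(-6, 1, -5)

g has direction (-4, -5, -4) through (10, 21, 11).
Π: n·r = n·G gives 3x + 4y - 5z = 11.
Substitute r = (10, 21, 11) + t(-4, -5, -4) into the plane: 59 + (-12)t = 11, so t = 4.
Intersection: (10, 21, 11) + 4·(-4, -5, -4) = (-6, 1, -5).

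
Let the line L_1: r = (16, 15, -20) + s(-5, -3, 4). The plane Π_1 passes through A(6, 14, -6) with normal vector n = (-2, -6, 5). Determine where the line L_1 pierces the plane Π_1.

Π_1: n·r = n·A gives -2x - 6y + 5z = -126.
Substitute r = (16, 15, -20) + t(-5, -3, 4) into the plane: -222 + 48t = -126, so t = 2.
Intersection: (16, 15, -20) + 2·(-5, -3, 4) = (6, 9, -12).

(6, 9, -12)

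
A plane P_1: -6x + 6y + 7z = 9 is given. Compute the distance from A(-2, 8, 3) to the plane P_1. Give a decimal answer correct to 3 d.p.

6.545

n·A − d = (-6)·(-2) + (6)·(8) + (7)·(3) − 9 = 72; |n| = √121.
Distance = |72| / √121 = 72/√121 ≈ 6.545.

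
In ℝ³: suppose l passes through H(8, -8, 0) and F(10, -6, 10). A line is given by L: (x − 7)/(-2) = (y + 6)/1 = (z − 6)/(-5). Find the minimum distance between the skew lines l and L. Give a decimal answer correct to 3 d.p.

A direction vector for l is F − H = (2, 2, 10).
L has direction (-2, 1, -5) through (7, -6, 6).
Common perpendicular direction n = (2, 2, 10) × (-2, 1, -5) = (-20, -10, 6).
With w = (7, -6, 6) − (8, -8, 0) = (-1, 2, 6), w · n = 36.
Distance = |w · n| / |n| = |36| / √536 ≈ 1.555.

1.555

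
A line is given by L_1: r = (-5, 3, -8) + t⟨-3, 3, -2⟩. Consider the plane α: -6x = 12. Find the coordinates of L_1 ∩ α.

(-2, 0, -6)

Substitute r = (-5, 3, -8) + t(-3, 3, -2) into the plane: 30 + 18t = 12, so t = -1.
Intersection: (-5, 3, -8) + (-1)·(-3, 3, -2) = (-2, 0, -6).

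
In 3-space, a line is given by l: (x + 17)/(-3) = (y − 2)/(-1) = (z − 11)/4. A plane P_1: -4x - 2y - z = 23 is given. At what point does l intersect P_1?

l has direction (-3, -1, 4) through (-17, 2, 11).
Substitute r = (-17, 2, 11) + t(-3, -1, 4) into the plane: 53 + 10t = 23, so t = -3.
Intersection: (-17, 2, 11) + (-3)·(-3, -1, 4) = (-8, 5, -1).

(-8, 5, -1)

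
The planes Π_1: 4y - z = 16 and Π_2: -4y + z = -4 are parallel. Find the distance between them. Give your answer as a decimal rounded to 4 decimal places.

2.9104

Rescale Π_2 by 1/(-1): 4y - z = 4. Then distance = |16 − 4| / √17 ≈ 2.9104.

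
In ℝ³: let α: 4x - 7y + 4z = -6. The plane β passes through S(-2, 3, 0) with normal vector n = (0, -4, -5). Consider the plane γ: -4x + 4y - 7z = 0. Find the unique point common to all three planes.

(-9, -2, 4)

β: n·r = n·S gives -4y - 5z = -12.
Solving the 3×3 linear system 4x - 7y + 4z = -6, -4y - 5z = -12, -4x + 4y - 7z = 0 (e.g. by elimination or Cramer's rule, determinant = -12) gives (-9, -2, 4).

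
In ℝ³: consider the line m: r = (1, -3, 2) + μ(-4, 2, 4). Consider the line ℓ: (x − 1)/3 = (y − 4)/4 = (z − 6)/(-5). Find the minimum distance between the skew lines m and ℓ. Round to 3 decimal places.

4.116

ℓ has direction (3, 4, -5) through (1, 4, 6).
Common perpendicular direction n = (-4, 2, 4) × (3, 4, -5) = (-26, -8, -22).
With w = (1, 4, 6) − (1, -3, 2) = (0, 7, 4), w · n = -144.
Distance = |w · n| / |n| = |-144| / √1224 ≈ 4.116.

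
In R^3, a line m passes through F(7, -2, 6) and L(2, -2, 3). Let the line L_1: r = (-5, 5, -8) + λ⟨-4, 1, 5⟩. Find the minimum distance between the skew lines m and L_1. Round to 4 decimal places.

7.8224

A direction vector for m is L − F = (-5, 0, -3).
Common perpendicular direction n = (-5, 0, -3) × (-4, 1, 5) = (3, 37, -5).
With w = (-5, 5, -8) − (7, -2, 6) = (-12, 7, -14), w · n = 293.
Distance = |w · n| / |n| = |293| / √1403 ≈ 7.8224.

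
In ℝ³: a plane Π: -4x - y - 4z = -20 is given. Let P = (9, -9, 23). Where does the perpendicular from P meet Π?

(-3, -12, 11)

Foot = P − λn with λ = (n·P − d)/|n|² = (-119 − (-20))/33 = -3.
Foot = (9, -9, 23) − (-3)·(-4, -1, -4) = (-3, -12, 11).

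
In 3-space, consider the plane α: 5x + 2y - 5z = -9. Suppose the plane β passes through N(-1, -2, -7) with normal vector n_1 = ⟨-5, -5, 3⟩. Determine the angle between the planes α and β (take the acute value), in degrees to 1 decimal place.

β: n_1·r = n_1·N gives -5x - 5y + 3z = -6.
cos θ = |n₁·n₂| / (|n₁||n₂|) = |-50| / (√54 · √59).
θ = arccos(0.88582) ≈ 27.6°.

27.6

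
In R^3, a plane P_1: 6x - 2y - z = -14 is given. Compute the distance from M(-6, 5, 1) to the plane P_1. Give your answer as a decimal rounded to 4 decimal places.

n·M − d = (6)·(-6) + (-2)·(5) + (-1)·(1) − (-14) = -33; |n| = √41.
Distance = |-33| / √41 = 33/√41 ≈ 5.1537.

5.1537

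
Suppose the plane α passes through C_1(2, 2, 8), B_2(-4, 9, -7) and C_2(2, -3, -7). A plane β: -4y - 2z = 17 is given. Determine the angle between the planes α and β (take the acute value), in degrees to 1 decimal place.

70.8

C_1B_2 = (-6, 7, -15), C_1C_2 = (0, -5, -15); a normal to α is C_1B_2 × C_1C_2 = (-180, -90, 30).
Using C_1: α has equation -180x - 90y + 30z = -300.
cos θ = |n₁·n₂| / (|n₁||n₂|) = |300| / (√41400 · √20).
θ = arccos(0.32969) ≈ 70.8°.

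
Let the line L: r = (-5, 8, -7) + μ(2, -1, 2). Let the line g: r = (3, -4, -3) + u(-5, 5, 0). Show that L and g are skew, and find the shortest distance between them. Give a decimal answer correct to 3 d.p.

4.000

Common perpendicular direction n = (2, -1, 2) × (-5, 5, 0) = (-10, -10, 5).
With w = (3, -4, -3) − (-5, 8, -7) = (8, -12, 4), w · n = 60.
Since n ≠ 0 the lines are not parallel, and w · n = 60 ≠ 0 so they do not intersect; hence they are skew.
Distance = |w · n| / |n| = |60| / √225 ≈ 4.000.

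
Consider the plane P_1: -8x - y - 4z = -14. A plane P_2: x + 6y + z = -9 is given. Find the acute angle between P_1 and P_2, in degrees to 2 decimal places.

cos θ = |n₁·n₂| / (|n₁||n₂|) = |-18| / (√81 · √38).
θ = arccos(0.32444) ≈ 71.07°.

71.07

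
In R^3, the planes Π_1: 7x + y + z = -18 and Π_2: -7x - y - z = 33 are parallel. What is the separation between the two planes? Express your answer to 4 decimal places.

Rescale Π_2 by 1/(-1): 7x + y + z = -33. Then distance = |-18 − (-33)| / √51 ≈ 2.1004.

2.1004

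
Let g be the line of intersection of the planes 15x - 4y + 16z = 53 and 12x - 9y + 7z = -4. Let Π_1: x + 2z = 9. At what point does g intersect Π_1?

(-1, 3, 5)

Direction of g: (15, -4, 16) × (12, -9, 7) = (116, 87, -87).
A point on g: solving the two plane equations with x = -13 gives (-13, -6, 14).
Substitute r = (-13, -6, 14) + t(116, 87, -87) into the plane: 15 + (-58)t = 9, so t = 3/29.
Intersection: (-13, -6, 14) + (3/29)·(116, 87, -87) = (-1, 3, 5).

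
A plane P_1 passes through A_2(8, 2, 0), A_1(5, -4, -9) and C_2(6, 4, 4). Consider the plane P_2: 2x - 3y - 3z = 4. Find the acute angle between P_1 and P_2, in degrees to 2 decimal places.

A_2A_1 = (-3, -6, -9), A_2C_2 = (-2, 2, 4); a normal to P_1 is A_2A_1 × A_2C_2 = (-6, 30, -18).
Using A_2: P_1 has equation -6x + 30y - 18z = 12.
cos θ = |n₁·n₂| / (|n₁||n₂|) = |-48| / (√1260 · √22).
θ = arccos(0.28830) ≈ 73.24°.

73.24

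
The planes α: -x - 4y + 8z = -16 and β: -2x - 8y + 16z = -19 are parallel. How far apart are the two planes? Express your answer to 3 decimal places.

0.722

Rescale β by 1/2: -x - 4y + 8z = -19/2. Then distance = |-16 − (-19/2)| / √81 ≈ 0.722.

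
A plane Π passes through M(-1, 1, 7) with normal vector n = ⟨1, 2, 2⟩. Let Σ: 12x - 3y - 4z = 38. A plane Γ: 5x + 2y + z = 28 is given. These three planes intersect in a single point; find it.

(5, -2, 7)

Π: n·r = n·M gives x + 2y + 2z = 15.
Solving the 3×3 linear system x + 2y + 2z = 15, 12x - 3y - 4z = 38, 5x + 2y + z = 28 (e.g. by elimination or Cramer's rule, determinant = 19) gives (5, -2, 7).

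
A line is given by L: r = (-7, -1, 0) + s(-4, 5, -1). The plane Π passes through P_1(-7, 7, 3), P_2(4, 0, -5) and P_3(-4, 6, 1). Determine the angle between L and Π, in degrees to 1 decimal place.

35.0

P_1P_2 = (11, -7, -8), P_1P_3 = (3, -1, -2); a normal to Π is P_1P_2 × P_1P_3 = (6, -2, 10).
Using P_1: Π has equation 6x - 2y + 10z = -26.
sin θ = |n·v| / (|n||v|) = |-44| / (√140 · √42) = 0.57380.
θ ≈ 35.0°.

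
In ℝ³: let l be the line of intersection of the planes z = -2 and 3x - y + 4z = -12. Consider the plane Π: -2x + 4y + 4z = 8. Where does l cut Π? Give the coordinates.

(0, 4, -2)

Direction of l: (0, 0, 1) × (3, -1, 4) = (1, 3, 0).
A point on l: solving the two plane equations with x = -1 gives (-1, 1, -2).
Substitute r = (-1, 1, -2) + t(1, 3, 0) into the plane: -2 + 10t = 8, so t = 1.
Intersection: (-1, 1, -2) + 1·(1, 3, 0) = (0, 4, -2).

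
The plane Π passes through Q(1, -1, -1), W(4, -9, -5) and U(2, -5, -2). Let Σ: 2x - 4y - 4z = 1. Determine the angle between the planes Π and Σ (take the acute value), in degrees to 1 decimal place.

QW = (3, -8, -4), QU = (1, -4, -1); a normal to Π is QW × QU = (-8, -1, -4).
Using Q: Π has equation -8x - y - 4z = -3.
cos θ = |n₁·n₂| / (|n₁||n₂|) = |4| / (√81 · √36).
θ = arccos(0.07407) ≈ 85.8°.

85.8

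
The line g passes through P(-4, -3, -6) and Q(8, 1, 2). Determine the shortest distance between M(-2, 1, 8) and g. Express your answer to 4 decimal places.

10.6234

A direction vector for g is Q − P = (12, 4, 8).
Taking (-4, -3, -6) on g with direction v = (12, 4, 8): w = M − (-4, -3, -6) = (2, 4, 14), and w × v = (-24, 152, -40).
Distance = |w × v| / |v| = √25280 / √224 ≈ 10.6234.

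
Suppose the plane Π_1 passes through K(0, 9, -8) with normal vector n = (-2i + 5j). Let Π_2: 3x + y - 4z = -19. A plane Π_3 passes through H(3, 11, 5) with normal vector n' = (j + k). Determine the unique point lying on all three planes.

(0, 9, 7)

Π_1: n·r = n·K gives -2x + 5y = 45.
Π_3: n'·r = n'·H gives y + z = 16.
Solving the 3×3 linear system -2x + 5y = 45, 3x + y - 4z = -19, y + z = 16 (e.g. by elimination or Cramer's rule, determinant = -25) gives (0, 9, 7).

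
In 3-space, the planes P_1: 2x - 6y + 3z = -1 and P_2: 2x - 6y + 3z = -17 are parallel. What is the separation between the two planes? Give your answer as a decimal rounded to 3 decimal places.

Same normal n = (2, -6, 3) with |n| = √49; distance = |-1 − (-17)| / |n| = 16/√49 ≈ 2.286.

2.286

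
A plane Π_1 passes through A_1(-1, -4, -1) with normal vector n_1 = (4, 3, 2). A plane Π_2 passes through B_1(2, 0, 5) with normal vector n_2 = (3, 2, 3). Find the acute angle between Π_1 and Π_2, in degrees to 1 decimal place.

Π_1: n_1·r = n_1·A_1 gives 4x + 3y + 2z = -18.
Π_2: n_2·r = n_2·B_1 gives 3x + 2y + 3z = 21.
cos θ = |n₁·n₂| / (|n₁||n₂|) = |24| / (√29 · √22).
θ = arccos(0.95017) ≈ 18.2°.

18.2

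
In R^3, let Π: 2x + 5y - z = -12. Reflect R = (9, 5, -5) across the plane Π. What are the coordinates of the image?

(1, -15, -1)

λ = (n·R − d)/|n|² = (48 − (-12))/30 = 2.
Reflection = R − 2λn = (9, 5, -5) − 4·(2, 5, -1) = (1, -15, -1).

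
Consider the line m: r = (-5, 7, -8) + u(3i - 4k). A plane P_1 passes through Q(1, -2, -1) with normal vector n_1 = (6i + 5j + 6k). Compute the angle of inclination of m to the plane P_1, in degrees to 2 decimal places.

7.00

P_1: n_1·r = n_1·Q gives 6x + 5y + 6z = -10.
sin θ = |n·v| / (|n||v|) = |-6| / (√97 · √25) = 0.12184.
θ ≈ 7.00°.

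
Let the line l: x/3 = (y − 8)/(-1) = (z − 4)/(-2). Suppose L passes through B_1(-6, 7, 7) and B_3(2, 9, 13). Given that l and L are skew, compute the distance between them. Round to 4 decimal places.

2.3898

l has direction (3, -1, -2) through (0, 8, 4).
A direction vector for L is B_3 − B_1 = (8, 2, 6).
Common perpendicular direction n = (3, -1, -2) × (8, 2, 6) = (-2, -34, 14).
With w = (-6, 7, 7) − (0, 8, 4) = (-6, -1, 3), w · n = 88.
Distance = |w · n| / |n| = |88| / √1356 ≈ 2.3898.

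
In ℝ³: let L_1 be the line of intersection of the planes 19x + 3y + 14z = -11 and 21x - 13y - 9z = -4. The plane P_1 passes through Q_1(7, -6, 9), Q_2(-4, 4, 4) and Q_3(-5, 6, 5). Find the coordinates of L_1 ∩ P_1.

Direction of L_1: (19, 3, 14) × (21, -13, -9) = (155, 465, -310).
A point on L_1: solving the two plane equations with x = 0 gives (0, 1, -1).
Q_1Q_2 = (-11, 10, -5), Q_1Q_3 = (-12, 12, -4); a normal to P_1 is Q_1Q_2 × Q_1Q_3 = (20, 16, -12).
Using Q_1: P_1 has equation 20x + 16y - 12z = -64.
Substitute r = (0, 1, -1) + t(155, 465, -310) into the plane: 28 + 14260t = -64, so t = -1/155.
Intersection: (0, 1, -1) + (-1/155)·(155, 465, -310) = (-1, -2, 1).

(-1, -2, 1)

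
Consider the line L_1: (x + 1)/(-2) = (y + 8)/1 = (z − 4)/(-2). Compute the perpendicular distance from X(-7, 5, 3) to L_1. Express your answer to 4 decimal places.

11.1803

L_1 has direction (-2, 1, -2) through (-1, -8, 4).
Taking (-1, -8, 4) on L_1 with direction v = (-2, 1, -2): w = X − (-1, -8, 4) = (-6, 13, -1), and w × v = (-25, -10, 20).
Distance = |w × v| / |v| = √1125 / √9 ≈ 11.1803.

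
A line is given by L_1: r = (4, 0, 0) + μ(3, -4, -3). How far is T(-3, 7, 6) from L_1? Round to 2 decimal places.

1.40

Taking (4, 0, 0) on L_1 with direction v = (3, -4, -3): w = T − (4, 0, 0) = (-7, 7, 6), and w × v = (3, -3, 7).
Distance = |w × v| / |v| = √67 / √34 ≈ 1.40.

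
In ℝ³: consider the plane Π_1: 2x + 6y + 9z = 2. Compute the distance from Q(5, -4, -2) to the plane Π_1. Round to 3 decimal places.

3.091

n·Q − d = (2)·(5) + (6)·(-4) + (9)·(-2) − 2 = -34; |n| = √121.
Distance = |-34| / √121 = 34/√121 ≈ 3.091.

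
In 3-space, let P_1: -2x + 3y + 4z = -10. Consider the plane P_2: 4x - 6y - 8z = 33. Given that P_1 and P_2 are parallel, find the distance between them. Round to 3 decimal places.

1.207

Rescale P_2 by 1/(-2): -2x + 3y + 4z = -33/2. Then distance = |-10 − (-33/2)| / √29 ≈ 1.207.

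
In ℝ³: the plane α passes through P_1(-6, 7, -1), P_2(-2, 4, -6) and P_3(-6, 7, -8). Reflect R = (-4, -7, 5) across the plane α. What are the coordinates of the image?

(8, 9, 5)

P_1P_2 = (4, -3, -5), P_1P_3 = (0, 0, -7); a normal to α is P_1P_2 × P_1P_3 = (21, 28, 0).
Using P_1: α has equation 21x + 28y = 70.
λ = (n·R − d)/|n|² = (-280 − 70)/1225 = -2/7.
Reflection = R − 2λn = (-4, -7, 5) − (-4/7)·(21, 28, 0) = (8, 9, 5).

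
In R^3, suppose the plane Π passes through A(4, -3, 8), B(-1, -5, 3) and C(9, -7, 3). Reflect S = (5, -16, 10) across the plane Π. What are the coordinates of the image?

AB = (-5, -2, -5), AC = (5, -4, -5); a normal to Π is AB × AC = (-10, -50, 30).
Using A: Π has equation -10x - 50y + 30z = 350.
λ = (n·S − d)/|n|² = (1050 − 350)/3500 = 1/5.
Reflection = S − 2λn = (5, -16, 10) − (2/5)·(-10, -50, 30) = (9, 4, -2).

(9, 4, -2)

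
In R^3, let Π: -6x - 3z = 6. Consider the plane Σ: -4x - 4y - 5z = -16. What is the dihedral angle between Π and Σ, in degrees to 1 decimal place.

39.6

cos θ = |n₁·n₂| / (|n₁||n₂|) = |39| / (√45 · √57).
θ = arccos(0.77005) ≈ 39.6°.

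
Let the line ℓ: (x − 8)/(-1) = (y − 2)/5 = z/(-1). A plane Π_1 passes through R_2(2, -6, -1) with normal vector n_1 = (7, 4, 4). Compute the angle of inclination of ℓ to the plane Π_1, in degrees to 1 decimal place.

11.1

ℓ has direction (-1, 5, -1) through (8, 2, 0).
Π_1: n_1·r = n_1·R_2 gives 7x + 4y + 4z = -14.
sin θ = |n·v| / (|n||v|) = |9| / (√81 · √27) = 0.19245.
θ ≈ 11.1°.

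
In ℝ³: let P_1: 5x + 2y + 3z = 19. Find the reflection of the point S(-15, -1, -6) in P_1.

(15, 11, 12)

λ = (n·S − d)/|n|² = (-95 − 19)/38 = -3.
Reflection = S − 2λn = (-15, -1, -6) − (-6)·(5, 2, 3) = (15, 11, 12).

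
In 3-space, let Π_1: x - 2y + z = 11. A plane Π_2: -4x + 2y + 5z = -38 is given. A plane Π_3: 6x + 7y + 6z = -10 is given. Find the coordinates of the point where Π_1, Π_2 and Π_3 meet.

(5, -4, -2)

Solving the 3×3 linear system x - 2y + z = 11, -4x + 2y + 5z = -38, 6x + 7y + 6z = -10 (e.g. by elimination or Cramer's rule, determinant = -171) gives (5, -4, -2).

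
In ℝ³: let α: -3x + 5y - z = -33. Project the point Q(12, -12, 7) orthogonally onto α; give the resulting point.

Foot = Q − λn with λ = (n·Q − d)/|n|² = (-103 − (-33))/35 = -2.
Foot = (12, -12, 7) − (-2)·(-3, 5, -1) = (6, -2, 5).

(6, -2, 5)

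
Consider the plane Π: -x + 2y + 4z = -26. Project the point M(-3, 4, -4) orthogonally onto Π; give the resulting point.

Foot = M − λn with λ = (n·M − d)/|n|² = (-5 − (-26))/21 = 1.
Foot = (-3, 4, -4) − 1·(-1, 2, 4) = (-2, 2, -8).

(-2, 2, -8)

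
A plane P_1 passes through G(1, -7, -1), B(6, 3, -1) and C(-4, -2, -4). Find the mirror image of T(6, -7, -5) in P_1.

GB = (5, 10, 0), GC = (-5, 5, -3); a normal to P_1 is GB × GC = (-30, 15, 75).
Using G: P_1 has equation -30x + 15y + 75z = -210.
λ = (n·T − d)/|n|² = (-660 − (-210))/6750 = -1/15.
Reflection = T − 2λn = (6, -7, -5) − (-2/15)·(-30, 15, 75) = (2, -5, 5).

(2, -5, 5)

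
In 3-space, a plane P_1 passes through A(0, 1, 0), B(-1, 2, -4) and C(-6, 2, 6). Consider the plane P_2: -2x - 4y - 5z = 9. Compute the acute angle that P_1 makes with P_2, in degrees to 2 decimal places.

39.80

AB = (-1, 1, -4), AC = (-6, 1, 6); a normal to P_1 is AB × AC = (10, 30, 5).
Using A: P_1 has equation 10x + 30y + 5z = 30.
cos θ = |n₁·n₂| / (|n₁||n₂|) = |-165| / (√1025 · √45).
θ = arccos(0.76827) ≈ 39.80°.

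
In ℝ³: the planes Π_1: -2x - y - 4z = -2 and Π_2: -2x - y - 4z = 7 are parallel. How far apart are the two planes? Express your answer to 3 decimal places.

Same normal n = (-2, -1, -4) with |n| = √21; distance = |-2 − 7| / |n| = 9/√21 ≈ 1.964.

1.964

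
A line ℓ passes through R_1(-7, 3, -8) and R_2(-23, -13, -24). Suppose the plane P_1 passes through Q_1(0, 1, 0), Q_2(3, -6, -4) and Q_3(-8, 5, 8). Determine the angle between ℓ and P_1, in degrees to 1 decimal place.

A direction vector for ℓ is R_2 − R_1 = (-16, -16, -16).
Q_1Q_2 = (3, -7, -4), Q_1Q_3 = (-8, 4, 8); a normal to P_1 is Q_1Q_2 × Q_1Q_3 = (-40, 8, -44).
Using Q_1: P_1 has equation -40x + 8y - 44z = 8.
sin θ = |n·v| / (|n||v|) = |1216| / (√3600 · √768) = 0.73131.
θ ≈ 47.0°.

47.0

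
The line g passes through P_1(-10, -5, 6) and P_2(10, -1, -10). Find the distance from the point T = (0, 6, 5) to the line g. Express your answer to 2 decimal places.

11.02

A direction vector for g is P_2 − P_1 = (20, 4, -16).
Taking (-10, -5, 6) on g with direction v = (20, 4, -16): w = T − (-10, -5, 6) = (10, 11, -1), and w × v = (-172, 140, -180).
Distance = |w × v| / |v| = √81584 / √672 ≈ 11.02.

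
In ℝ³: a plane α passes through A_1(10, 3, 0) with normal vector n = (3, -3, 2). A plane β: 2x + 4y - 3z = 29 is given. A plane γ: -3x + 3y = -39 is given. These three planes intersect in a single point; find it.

(9, -4, -9)

α: n·r = n·A_1 gives 3x - 3y + 2z = 21.
Solving the 3×3 linear system 3x - 3y + 2z = 21, 2x + 4y - 3z = 29, -3x + 3y = -39 (e.g. by elimination or Cramer's rule, determinant = 36) gives (9, -4, -9).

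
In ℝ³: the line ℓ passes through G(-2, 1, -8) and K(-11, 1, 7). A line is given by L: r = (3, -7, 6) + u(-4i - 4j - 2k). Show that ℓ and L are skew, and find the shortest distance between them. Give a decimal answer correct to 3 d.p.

13.628

A direction vector for ℓ is K − G = (-9, 0, 15).
Common perpendicular direction n = (-9, 0, 15) × (-4, -4, -2) = (60, -78, 36).
With w = (3, -7, 6) − (-2, 1, -8) = (5, -8, 14), w · n = 1428.
Since n ≠ 0 the lines are not parallel, and w · n = 1428 ≠ 0 so they do not intersect; hence they are skew.
Distance = |w · n| / |n| = |1428| / √10980 ≈ 13.628.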